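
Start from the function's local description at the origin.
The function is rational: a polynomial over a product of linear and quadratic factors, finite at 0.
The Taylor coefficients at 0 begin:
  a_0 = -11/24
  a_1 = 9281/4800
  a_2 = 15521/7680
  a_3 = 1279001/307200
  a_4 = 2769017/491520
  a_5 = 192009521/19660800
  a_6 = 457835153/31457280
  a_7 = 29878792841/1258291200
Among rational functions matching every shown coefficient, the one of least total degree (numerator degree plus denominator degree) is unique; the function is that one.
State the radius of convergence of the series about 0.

The radius of convergence is -5/24 + (1/24)*sqrt(409).

No rational of total degree below 4 reproduces all 8 coefficients; solving the [2/2] Pade equations on them gives f(k) = (-k**2 - 37*k/25 + 11/36)/(k**2 + 5*k/12 - 2/3), whose expansion matches every shown term.
Denominator factor (k**2 + 5*k/12 - 2/3): discriminant 409/144, real irrational roots -5/24 + (1/24)*sqrt(409) and -5/24 - (1/24)*sqrt(409); poles of order 1, moduli -5/24 + (1/24)*sqrt(409) and 5/24 + (1/24)*sqrt(409).
The radius of convergence is the smallest modulus among the singular points: -5/24 + (1/24)*sqrt(409).


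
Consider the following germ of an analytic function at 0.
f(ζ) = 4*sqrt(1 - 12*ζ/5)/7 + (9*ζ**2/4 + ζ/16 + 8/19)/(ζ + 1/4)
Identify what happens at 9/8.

The point is a regular point.

Denominator factors: ζ + 1/4 = 11/8 at ζ = 9/8 — none vanishes.
Branch term sqrt(1 - ζ/(5/12)): argument at 9/8 is -17/10, nonzero, so 9/8 is not its branch point (a point on a principal cut is still regular for the continued germ).
So the germ continues analytically to 9/8.


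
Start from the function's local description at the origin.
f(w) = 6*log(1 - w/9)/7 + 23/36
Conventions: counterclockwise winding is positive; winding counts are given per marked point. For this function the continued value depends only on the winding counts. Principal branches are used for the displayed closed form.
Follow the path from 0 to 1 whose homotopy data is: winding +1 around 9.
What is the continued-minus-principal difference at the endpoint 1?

The rational part is single-valued and drops out of the difference; each branch term changes only by its own monodromy.
(6/7)*log(1 - w/(9)): each positive loop around 9 adds 2*pi*i to the log, so winding +1 contributes (6/7)*(1)*2*pi*i = (12/7)*pi*i.
Summing the contributions at w = 1 gives (12/7)*pi*i.

Continued minus principal equals (12/7)*pi*i.


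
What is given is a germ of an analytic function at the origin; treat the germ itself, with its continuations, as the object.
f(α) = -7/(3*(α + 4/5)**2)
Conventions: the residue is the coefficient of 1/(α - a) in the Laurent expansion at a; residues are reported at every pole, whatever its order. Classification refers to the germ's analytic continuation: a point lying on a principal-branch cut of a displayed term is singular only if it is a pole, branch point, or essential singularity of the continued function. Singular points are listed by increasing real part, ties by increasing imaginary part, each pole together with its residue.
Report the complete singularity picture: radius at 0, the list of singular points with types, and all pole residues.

Denominator factor (α + 4/5)^2: pole of order 2 at -4/5, modulus 4/5.
The radius of convergence is the smallest modulus among the singular points: 4/5.
At the order-2 pole -4/5 set g(α) = (α - (-4/5))^2*f(α) = -7/3.
Order-2 pole: residue = g'(a); g'(-4/5) = 0, so the residue is 0.

Radius of convergence at 0: 4/5.
At -4/5: a pole of order 2; residue 0.


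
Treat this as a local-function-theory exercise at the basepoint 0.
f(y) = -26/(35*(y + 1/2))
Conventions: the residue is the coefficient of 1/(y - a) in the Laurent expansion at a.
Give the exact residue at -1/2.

The residue is -26/35.

At the order-1 pole -1/2 set g(y) = (y - (-1/2))*f(y) = -26/35.
Simple pole: residue = g(a) at a = -1/2, which is -26/35.


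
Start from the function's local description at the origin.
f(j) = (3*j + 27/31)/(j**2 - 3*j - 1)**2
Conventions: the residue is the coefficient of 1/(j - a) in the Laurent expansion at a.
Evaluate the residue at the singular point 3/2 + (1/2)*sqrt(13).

The residue is -(333/5239)*sqrt(13).

The factor j**2 - 3*j - 1 splits as (j - a)(j - a') with a = 3/2 + (1/2)*sqrt(13), a' = 3/2 - (1/2)*sqrt(13). At the order-2 pole a set g(j) = (j - a)^2*f(j) = [3*j + 27/31] / (j - a')^2.
Order-2 pole: residue = g'(a); g'(3/2 + (1/2)*sqrt(13)) = -(333/5239)*sqrt(13), so the residue is -(333/5239)*sqrt(13).


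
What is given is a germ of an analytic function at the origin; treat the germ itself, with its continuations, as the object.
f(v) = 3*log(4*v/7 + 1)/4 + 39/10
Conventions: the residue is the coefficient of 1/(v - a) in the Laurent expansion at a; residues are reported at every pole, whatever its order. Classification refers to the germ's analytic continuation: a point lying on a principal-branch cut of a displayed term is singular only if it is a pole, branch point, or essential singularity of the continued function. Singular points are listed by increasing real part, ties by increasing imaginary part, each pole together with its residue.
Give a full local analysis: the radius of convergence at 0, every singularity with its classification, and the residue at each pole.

Branch term (3/4)*log(1 - v/(-7/4)): its argument vanishes at v = -7/4, a logarithmic branch point, modulus 7/4.
The radius of convergence is the smallest modulus among the singular points: 7/4.

Radius of convergence at 0: 7/4.
At -7/4: a logarithmic branch point.


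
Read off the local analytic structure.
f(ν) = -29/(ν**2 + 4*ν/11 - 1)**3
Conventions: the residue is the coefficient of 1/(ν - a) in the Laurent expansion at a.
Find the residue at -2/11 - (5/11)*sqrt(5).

The factor ν**2 + 4*ν/11 - 1 splits as (ν - a)(ν - a') with a = -2/11 - (5/11)*sqrt(5), a' = -2/11 + (5/11)*sqrt(5). At the order-3 pole a set g(ν) = (ν - a)^3*f(ν) = [-29] / (ν - a')^3.
Order-3 pole: residue = g''(a)/2; g''(-2/11 - (5/11)*sqrt(5)) = (14011437/3125000)*sqrt(5), so the residue is (14011437/6250000)*sqrt(5).

The residue is (14011437/6250000)*sqrt(5).


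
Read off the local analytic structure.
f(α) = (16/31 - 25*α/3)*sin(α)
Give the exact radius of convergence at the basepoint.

The radius of convergence is infinite.

The factor sin(α) is entire and contributes no finite singular point.
The polynomial part has no poles.
No finite singular points: the Taylor series at 0 converges everywhere.


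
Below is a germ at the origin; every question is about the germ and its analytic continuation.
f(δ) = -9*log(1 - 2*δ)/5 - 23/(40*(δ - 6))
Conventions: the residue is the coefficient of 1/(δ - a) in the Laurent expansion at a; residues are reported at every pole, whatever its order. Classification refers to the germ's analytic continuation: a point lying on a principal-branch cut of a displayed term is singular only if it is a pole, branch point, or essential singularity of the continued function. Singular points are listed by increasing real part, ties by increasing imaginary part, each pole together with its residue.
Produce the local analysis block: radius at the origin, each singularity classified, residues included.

Denominator factor (δ - 6): pole of order 1 at 6, modulus 6.
Branch term (-9/5)*log(1 - δ/(1/2)): its argument vanishes at δ = 1/2, a logarithmic branch point, modulus 1/2.
The radius of convergence is the smallest modulus among the singular points: 1/2.
The branch term is analytic at 6 and contributes nothing to the residue; only the rational part matters.
At the order-1 pole 6 set g(δ) = (δ - (6))*(rational part) = -23/40.
Simple pole: residue = g(a) at a = 6, which is -23/40.
List the singular points by increasing real part (a conjugate pair: the negative imaginary part first).

Radius of convergence at 0: 1/2.
At 1/2: a logarithmic branch point.
At 6: a pole of order 1; residue -23/40.


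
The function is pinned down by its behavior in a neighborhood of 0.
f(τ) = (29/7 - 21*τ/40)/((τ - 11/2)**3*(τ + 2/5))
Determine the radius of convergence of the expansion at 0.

Denominator factor (τ - 11/2)^3: pole of order 3 at 11/2, modulus 11/2.
Denominator factor (τ + 2/5): pole of order 1 at -2/5, modulus 2/5.
The radius of convergence is the smallest modulus among the singular points: 2/5.

The radius of convergence is 2/5.


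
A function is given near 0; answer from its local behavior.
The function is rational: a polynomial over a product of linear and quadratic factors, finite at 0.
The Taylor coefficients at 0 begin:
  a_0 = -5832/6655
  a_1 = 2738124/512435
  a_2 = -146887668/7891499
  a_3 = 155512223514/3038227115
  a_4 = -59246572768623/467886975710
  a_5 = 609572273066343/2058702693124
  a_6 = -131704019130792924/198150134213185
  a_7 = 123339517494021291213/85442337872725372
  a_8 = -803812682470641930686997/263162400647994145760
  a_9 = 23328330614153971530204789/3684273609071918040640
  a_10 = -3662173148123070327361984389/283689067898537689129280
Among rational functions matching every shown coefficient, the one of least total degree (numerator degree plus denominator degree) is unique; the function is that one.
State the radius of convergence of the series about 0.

The radius of convergence is 7/12.

No rational of total degree below 9 reproduces all 11 coefficients; solving the [0/9] Pade equations on them gives f(ξ) = -27/(40*(ξ + 7/12)**3*(ξ**2 + ξ/2 + 11/7)**3), whose expansion matches every shown term.
Denominator factor (ξ + 7/12)^3: pole of order 3 at -7/12, modulus 7/12.
Denominator factor (ξ**2 + ξ/2 + 11/7)^3: discriminant -169/28, complex-conjugate roots (-1/4) + ((13/28)*sqrt(7))*i and (-1/4) - ((13/28)*sqrt(7))*i; poles of order 3, moduli (1/7)*sqrt(77) and (1/7)*sqrt(77).
The radius of convergence is the smallest modulus among the singular points: 7/12.


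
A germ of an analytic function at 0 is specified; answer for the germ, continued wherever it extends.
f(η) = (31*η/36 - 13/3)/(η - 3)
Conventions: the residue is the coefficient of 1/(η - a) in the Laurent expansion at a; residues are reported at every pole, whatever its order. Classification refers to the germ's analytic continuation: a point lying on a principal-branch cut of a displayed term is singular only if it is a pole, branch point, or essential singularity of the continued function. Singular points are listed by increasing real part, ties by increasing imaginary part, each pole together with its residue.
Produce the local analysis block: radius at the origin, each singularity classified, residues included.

Denominator factor (η - 3): pole of order 1 at 3, modulus 3.
The radius of convergence is the smallest modulus among the singular points: 3.
At the order-1 pole 3 set g(η) = (η - (3))*f(η) = 31*η/36 - 13/3.
Simple pole: residue = g(a) at a = 3, which is -7/4.

Radius of convergence at 0: 3.
At 3: a pole of order 1; residue -7/4.


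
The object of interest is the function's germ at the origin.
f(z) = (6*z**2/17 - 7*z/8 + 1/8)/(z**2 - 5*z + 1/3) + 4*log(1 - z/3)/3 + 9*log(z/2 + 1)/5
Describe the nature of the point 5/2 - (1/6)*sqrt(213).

The point is a pole of order 1.

The denominator factor z**2 - 5*z + 1/3 vanishes at 5/2 - (1/6)*sqrt(213) and appears to the power 1; the numerator there equals 607/272 - (121/816)*sqrt(213), nonzero, and no other factor vanishes.
The branch terms are analytic at this point.
Hence a pole whose order is the multiplicity, 1.


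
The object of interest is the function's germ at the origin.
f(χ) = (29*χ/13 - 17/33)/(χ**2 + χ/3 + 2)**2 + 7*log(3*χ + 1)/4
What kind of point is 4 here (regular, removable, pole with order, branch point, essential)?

Denominator factors: χ**2 + χ/3 + 2 = 58/3 at χ = 4 — none vanishes.
Branch term log(1 - χ/(-1/3)): argument at 4 is 13, nonzero, so 4 is not its branch point (a point on a principal cut is still regular for the continued germ).
So the germ continues analytically to 4.

The point is a regular point.


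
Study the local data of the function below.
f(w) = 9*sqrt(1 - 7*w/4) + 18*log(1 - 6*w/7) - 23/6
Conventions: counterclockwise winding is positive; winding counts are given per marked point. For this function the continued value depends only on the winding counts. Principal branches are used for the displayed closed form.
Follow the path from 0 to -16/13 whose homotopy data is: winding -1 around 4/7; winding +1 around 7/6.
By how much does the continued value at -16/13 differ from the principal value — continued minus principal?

The rational part is single-valued and drops out of the difference; each branch term changes only by its own monodromy.
(9)*sqrt(1 - w/(4/7)): winding -1 is odd, the square root flips sign, contributing -2*(9)*sqrt(1 - (-16/13)/(4/7)) = -2*(9)*sqrt(41/13) = -(18/13)*sqrt(533).
(18)*log(1 - w/(7/6)): each positive loop around 7/6 adds 2*pi*i to the log, so winding +1 contributes (18)*(1)*2*pi*i = (36)*pi*i.
Summing the contributions at w = -16/13 gives (-(18/13)*sqrt(533)) + ((36)*pi)*i.

Continued minus principal equals (-(18/13)*sqrt(533)) + ((36)*pi)*i.


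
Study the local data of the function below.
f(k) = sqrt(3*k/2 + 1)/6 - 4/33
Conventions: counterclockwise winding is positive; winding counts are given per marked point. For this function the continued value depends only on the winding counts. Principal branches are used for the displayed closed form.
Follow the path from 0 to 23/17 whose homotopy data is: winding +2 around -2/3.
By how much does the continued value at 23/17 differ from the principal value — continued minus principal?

Continued minus principal equals 0.

The rational part is single-valued and drops out of the difference; each branch term changes only by its own monodromy.
(1/6)*sqrt(1 - k/(-2/3)): winding +2 is even, the square root returns to the same sheet, contribution 0.
Summing the contributions at k = 23/17 gives 0.


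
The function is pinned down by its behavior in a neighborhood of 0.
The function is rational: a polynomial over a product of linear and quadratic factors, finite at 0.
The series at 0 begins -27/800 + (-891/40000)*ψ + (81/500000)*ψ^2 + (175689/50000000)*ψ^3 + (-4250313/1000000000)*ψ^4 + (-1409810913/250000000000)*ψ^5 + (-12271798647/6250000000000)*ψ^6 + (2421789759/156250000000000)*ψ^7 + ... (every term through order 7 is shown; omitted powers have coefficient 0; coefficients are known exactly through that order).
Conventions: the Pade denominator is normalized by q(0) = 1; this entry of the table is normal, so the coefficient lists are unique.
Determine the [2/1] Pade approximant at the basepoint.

The Pade approximant has numerator coefficients [-27/800, 56781/80000, 1933227/4000000]; denominator coefficients [1, -2169/100].


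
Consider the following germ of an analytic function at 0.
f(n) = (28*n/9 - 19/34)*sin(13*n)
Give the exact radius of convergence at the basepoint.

The radius of convergence is infinite.

The factor sin(13*n) is entire and contributes no finite singular point.
The polynomial part has no poles.
No finite singular points: the Taylor series at 0 converges everywhere.


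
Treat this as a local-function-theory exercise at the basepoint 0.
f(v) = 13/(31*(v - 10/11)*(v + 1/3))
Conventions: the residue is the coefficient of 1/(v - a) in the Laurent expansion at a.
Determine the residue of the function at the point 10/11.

At the order-1 pole 10/11 set g(v) = (v - (10/11))*f(v) = 13/(31*(v + 1/3)).
Simple pole: residue = g(a) at a = 10/11, which is 429/1271.

The residue is 429/1271.


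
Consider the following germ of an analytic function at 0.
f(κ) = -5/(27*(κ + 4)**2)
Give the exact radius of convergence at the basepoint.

Denominator factor (κ + 4)^2: pole of order 2 at -4, modulus 4.
The radius of convergence is the smallest modulus among the singular points: 4.

The radius of convergence is 4.


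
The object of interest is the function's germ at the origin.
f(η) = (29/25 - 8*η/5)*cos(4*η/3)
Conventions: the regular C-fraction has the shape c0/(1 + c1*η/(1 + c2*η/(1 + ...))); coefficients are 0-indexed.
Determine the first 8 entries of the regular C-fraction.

The regular C-fraction coefficients are [29/25, 40/29, -2641/1305, 29/45, 2900/7923, 232820/229767, -176836081/126595875, 76589/4365375].

Taylor coefficients (expand at 0): a_0 = 29/25, a_1 = -8/5, a_2 = -232/225, a_3 = 64/45, a_4 = 928/6075, a_5 = -256/1215, a_6 = -7424/820125, a_7 = 2048/164025.
c0 = a_0 = 29/25. Peel one level at a time: if S = 1 + c*η/S' with S'(0) = 1, then c is the η-coefficient of S and S' = c*η/(S - 1).
S_1 = c0/f = 1 + (40/29)*η + (21128/7569)*η^2 + ...; c1 = 40/29.
S_2 = c1*η/(S_1 - 1) = 1 + (-2641/1305)*η + (2641/2025)*η^2 + ...; c2 = -2641/1305.
S_3 = c2*η/(S_2 - 1) = 1 + (29/45)*η + (-16820/71307)*η^2 + ...; c3 = 29/45.
S_4 = c3*η/(S_3 - 1) = 1 + (2900/7923)*η + (-23282000/62773929)*η^2 + ...; c4 = 2900/7923.
S_5 = c4*η/(S_4 - 1) = 1 + (232820/229767)*η + (707344324/499743225)*η^2 + ...; c5 = 232820/229767.
S_6 = c5*η/(S_5 - 1) = 1 + (-176836081/126595875)*η + (467024089921/19056498890625)*η^2 + ...; c6 = -176836081/126595875.
S_7 = c6*η/(S_6 - 1) = 1 + (76589/4365375)*η + ...; c7 = 76589/4365375.


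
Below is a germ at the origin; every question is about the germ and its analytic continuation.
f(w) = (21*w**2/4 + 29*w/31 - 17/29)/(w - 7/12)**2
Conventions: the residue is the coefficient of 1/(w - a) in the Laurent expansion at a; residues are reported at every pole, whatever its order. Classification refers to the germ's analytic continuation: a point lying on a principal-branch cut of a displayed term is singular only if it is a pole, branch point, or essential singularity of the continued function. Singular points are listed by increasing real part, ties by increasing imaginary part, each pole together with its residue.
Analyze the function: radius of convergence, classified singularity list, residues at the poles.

Radius of convergence at 0: 7/12.
At 7/12: a pole of order 2; residue 1751/248.

Denominator factor (w - 7/12)^2: pole of order 2 at 7/12, modulus 7/12.
The radius of convergence is the smallest modulus among the singular points: 7/12.
At the order-2 pole 7/12 set g(w) = (w - (7/12))^2*f(w) = 21*w**2/4 + 29*w/31 - 17/29.
Order-2 pole: residue = g'(a); g'(7/12) = 1751/248, so the residue is 1751/248.


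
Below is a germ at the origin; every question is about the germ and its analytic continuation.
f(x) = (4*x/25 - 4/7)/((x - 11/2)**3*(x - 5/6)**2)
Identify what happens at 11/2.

The denominator factor x - 11/2 vanishes at 11/2 and appears to the power 3; the numerator there equals 54/175, nonzero, and no other factor vanishes.
Hence a pole whose order is the multiplicity, 3.

The point is a pole of order 3.


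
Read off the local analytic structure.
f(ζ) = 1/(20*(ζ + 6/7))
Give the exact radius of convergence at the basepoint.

Denominator factor (ζ + 6/7): pole of order 1 at -6/7, modulus 6/7.
The radius of convergence is the smallest modulus among the singular points: 6/7.

The radius of convergence is 6/7.


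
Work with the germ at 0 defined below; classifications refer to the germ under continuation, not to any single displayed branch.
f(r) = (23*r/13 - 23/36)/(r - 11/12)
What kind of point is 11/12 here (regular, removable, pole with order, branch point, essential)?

The denominator factor r - 11/12 vanishes at 11/12 and appears to the power 1; the numerator there equals 115/117, nonzero, and no other factor vanishes.
Hence a pole whose order is the multiplicity, 1.

The point is a pole of order 1.


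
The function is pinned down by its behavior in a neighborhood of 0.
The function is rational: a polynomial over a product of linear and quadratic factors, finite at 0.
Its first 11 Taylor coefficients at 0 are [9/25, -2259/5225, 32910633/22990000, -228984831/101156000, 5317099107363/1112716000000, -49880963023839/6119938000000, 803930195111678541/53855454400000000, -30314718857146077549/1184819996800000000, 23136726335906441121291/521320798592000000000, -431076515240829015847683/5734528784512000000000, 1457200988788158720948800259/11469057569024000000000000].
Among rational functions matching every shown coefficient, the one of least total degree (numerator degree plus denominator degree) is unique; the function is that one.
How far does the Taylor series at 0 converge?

The radius of convergence is -7/22 + (1/66)*sqrt(4071).

No rational of total degree below 9 reproduces all 11 coefficients; solving the [1/8] Pade equations on them gives f(x) = (8*x/19 + 16)/((x**2 - 7*x/11 - 5/6)**2*(x**2 + 6*x/5 - 8)**2), whose expansion matches every shown term.
Denominator factor (x**2 - 7*x/11 - 5/6)^2: discriminant 1357/363, real irrational roots 7/22 + (1/66)*sqrt(4071) and 7/22 - (1/66)*sqrt(4071); poles of order 2, moduli 7/22 + (1/66)*sqrt(4071) and -7/22 + (1/66)*sqrt(4071).
Denominator factor (x**2 + 6*x/5 - 8)^2: discriminant 836/25, real irrational roots -3/5 + (1/5)*sqrt(209) and -3/5 - (1/5)*sqrt(209); poles of order 2, moduli -3/5 + (1/5)*sqrt(209) and 3/5 + (1/5)*sqrt(209).
The radius of convergence is the smallest modulus among the singular points: -7/22 + (1/66)*sqrt(4071).


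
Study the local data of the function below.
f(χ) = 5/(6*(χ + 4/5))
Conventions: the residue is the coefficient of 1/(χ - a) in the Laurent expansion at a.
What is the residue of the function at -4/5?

At the order-1 pole -4/5 set g(χ) = (χ - (-4/5))*f(χ) = 5/6.
Simple pole: residue = g(a) at a = -4/5, which is 5/6.

The residue is 5/6.


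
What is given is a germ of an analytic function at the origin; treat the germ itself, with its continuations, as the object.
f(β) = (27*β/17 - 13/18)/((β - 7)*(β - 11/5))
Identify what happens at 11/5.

The point is a pole of order 1.

The denominator factor β - 11/5 vanishes at 11/5 and appears to the power 1; the numerator there equals 4241/1530, nonzero, and no other factor vanishes.
Hence a pole whose order is the multiplicity, 1.


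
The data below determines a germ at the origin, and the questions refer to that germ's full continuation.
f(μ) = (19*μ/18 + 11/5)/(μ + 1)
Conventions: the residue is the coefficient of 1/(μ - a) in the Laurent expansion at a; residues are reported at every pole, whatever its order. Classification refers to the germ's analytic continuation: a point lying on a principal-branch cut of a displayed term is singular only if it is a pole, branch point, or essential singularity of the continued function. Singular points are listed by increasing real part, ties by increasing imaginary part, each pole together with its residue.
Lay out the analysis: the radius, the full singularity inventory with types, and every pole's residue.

Denominator factor (μ + 1): pole of order 1 at -1, modulus 1.
The radius of convergence is the smallest modulus among the singular points: 1.
At the order-1 pole -1 set g(μ) = (μ - (-1))*f(μ) = 19*μ/18 + 11/5.
Simple pole: residue = g(a) at a = -1, which is 103/90.

Radius of convergence at 0: 1.
At -1: a pole of order 1; residue 103/90.


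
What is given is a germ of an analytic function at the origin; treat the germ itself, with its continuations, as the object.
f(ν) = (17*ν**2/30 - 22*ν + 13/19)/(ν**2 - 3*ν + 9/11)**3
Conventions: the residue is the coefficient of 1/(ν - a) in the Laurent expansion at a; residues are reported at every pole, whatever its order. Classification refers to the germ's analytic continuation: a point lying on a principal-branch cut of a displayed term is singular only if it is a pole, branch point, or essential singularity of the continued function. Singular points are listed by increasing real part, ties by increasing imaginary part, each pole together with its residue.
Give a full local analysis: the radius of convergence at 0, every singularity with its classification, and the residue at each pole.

Radius of convergence at 0: 3/2 - (3/22)*sqrt(77).
At 3/2 - (3/22)*sqrt(77): a pole of order 3; residue (479897/1759590)*sqrt(77).
At 3/2 + (3/22)*sqrt(77): a pole of order 3; residue -(479897/1759590)*sqrt(77).


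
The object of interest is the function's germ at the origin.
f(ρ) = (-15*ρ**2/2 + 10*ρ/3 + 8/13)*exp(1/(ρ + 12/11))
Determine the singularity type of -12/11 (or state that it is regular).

The exponent 1/(ρ - (-12/11)) has a pole at -12/11, so exp(1/(ρ - (-12/11))) takes every nonzero value near it: an essential singularity (not a pole of any order).

The point is an essential singularity.


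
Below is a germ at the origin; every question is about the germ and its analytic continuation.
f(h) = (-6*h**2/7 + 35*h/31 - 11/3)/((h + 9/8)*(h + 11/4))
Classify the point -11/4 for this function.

The denominator factor h + 11/4 vanishes at -11/4 and appears to the power 1; the numerator there equals -69025/5208, nonzero, and no other factor vanishes.
Hence a pole whose order is the multiplicity, 1.

The point is a pole of order 1.


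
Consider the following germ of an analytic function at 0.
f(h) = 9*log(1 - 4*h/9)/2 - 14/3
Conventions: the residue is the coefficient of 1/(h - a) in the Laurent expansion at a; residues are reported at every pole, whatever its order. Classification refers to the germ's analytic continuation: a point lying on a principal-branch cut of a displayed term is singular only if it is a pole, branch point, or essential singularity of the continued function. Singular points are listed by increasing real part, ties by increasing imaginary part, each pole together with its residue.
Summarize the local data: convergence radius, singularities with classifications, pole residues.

Radius of convergence at 0: 9/4.
At 9/4: a logarithmic branch point.

Branch term (9/2)*log(1 - h/(9/4)): its argument vanishes at h = 9/4, a logarithmic branch point, modulus 9/4.
The radius of convergence is the smallest modulus among the singular points: 9/4.


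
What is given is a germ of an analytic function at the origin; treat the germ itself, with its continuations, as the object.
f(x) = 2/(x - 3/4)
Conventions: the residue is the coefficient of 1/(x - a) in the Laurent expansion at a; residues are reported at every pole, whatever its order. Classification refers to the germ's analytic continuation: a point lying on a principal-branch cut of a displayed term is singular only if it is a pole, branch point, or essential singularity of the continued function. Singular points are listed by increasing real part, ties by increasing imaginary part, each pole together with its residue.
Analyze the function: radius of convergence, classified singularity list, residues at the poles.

Radius of convergence at 0: 3/4.
At 3/4: a pole of order 1; residue 2.

Denominator factor (x - 3/4): pole of order 1 at 3/4, modulus 3/4.
The radius of convergence is the smallest modulus among the singular points: 3/4.
At the order-1 pole 3/4 set g(x) = (x - (3/4))*f(x) = 2.
Simple pole: residue = g(a) at a = 3/4, which is 2.


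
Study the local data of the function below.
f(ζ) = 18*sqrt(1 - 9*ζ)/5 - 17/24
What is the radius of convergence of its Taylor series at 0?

Branch term (18/5)*sqrt(1 - ζ/(1/9)): its argument vanishes at ζ = 1/9, a square-root branch point, modulus 1/9.
The radius of convergence is the smallest modulus among the singular points: 1/9.

The radius of convergence is 1/9.


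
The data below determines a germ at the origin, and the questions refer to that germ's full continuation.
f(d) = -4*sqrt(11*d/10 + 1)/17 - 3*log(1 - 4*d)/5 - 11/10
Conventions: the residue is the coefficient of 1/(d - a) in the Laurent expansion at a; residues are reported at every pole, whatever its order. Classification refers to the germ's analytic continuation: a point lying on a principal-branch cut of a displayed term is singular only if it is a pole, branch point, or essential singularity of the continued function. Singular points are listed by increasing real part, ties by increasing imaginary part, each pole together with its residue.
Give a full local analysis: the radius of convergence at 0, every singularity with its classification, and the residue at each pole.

Branch term (-4/17)*sqrt(1 - d/(-10/11)): its argument vanishes at d = -10/11, a square-root branch point, modulus 10/11.
Branch term (-3/5)*log(1 - d/(1/4)): its argument vanishes at d = 1/4, a logarithmic branch point, modulus 1/4.
The radius of convergence is the smallest modulus among the singular points: 1/4.
List the singular points by increasing real part (a conjugate pair: the negative imaginary part first).

Radius of convergence at 0: 1/4.
At -10/11: an algebraic (square-root) branch point.
At 1/4: a logarithmic branch point.


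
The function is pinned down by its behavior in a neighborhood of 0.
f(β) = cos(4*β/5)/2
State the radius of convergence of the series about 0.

The factor cos(4*β/5) is entire and contributes no finite singular point.
The polynomial part has no poles.
No finite singular points: the Taylor series at 0 converges everywhere.

The radius of convergence is infinite.


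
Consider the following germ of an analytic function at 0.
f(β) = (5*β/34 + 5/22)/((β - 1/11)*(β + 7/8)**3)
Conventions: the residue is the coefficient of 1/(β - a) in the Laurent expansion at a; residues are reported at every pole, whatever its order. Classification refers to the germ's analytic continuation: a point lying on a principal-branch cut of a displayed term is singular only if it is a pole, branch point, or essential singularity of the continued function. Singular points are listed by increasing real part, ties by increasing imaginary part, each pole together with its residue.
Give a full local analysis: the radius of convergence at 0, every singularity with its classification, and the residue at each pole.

Radius of convergence at 0: 1/11.
At -7/8: a pole of order 3; residue -557568/2088025.
At 1/11: a pole of order 1; residue 557568/2088025.

Denominator factor (β - 1/11): pole of order 1 at 1/11, modulus 1/11.
Denominator factor (β + 7/8)^3: pole of order 3 at -7/8, modulus 7/8.
The radius of convergence is the smallest modulus among the singular points: 1/11.
At the order-3 pole -7/8 set g(β) = (β - (-7/8))^3*f(β) = (5*β/34 + 5/22)/(β - 1/11).
Order-3 pole: residue = g''(a)/2; g''(-7/8) = -1115136/2088025, so the residue is -557568/2088025.
At the order-1 pole 1/11 set g(β) = (β - (1/11))*f(β) = (5*β/34 + 5/22)/(β + 7/8)**3.
Simple pole: residue = g(a) at a = 1/11, which is 557568/2088025.
List the singular points by increasing real part (a conjugate pair: the negative imaginary part first).


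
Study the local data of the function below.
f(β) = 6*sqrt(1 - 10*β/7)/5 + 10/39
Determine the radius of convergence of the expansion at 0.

Branch term (6/5)*sqrt(1 - β/(7/10)): its argument vanishes at β = 7/10, a square-root branch point, modulus 7/10.
The radius of convergence is the smallest modulus among the singular points: 7/10.

The radius of convergence is 7/10.


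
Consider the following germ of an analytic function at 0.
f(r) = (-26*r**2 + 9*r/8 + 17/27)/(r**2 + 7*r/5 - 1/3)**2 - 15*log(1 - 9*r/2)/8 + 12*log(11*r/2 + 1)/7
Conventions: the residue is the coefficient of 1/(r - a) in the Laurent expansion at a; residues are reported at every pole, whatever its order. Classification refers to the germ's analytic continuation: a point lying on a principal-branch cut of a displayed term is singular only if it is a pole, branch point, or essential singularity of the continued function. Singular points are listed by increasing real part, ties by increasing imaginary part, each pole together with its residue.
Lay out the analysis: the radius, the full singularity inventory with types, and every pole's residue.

Radius of convergence at 0: 2/11.
At -7/10 - (1/30)*sqrt(741): a pole of order 2; residue (459475/4392648)*sqrt(741).
At -2/11: a logarithmic branch point.
At -7/10 + (1/30)*sqrt(741): a pole of order 2; residue -(459475/4392648)*sqrt(741).
At 2/9: a logarithmic branch point.


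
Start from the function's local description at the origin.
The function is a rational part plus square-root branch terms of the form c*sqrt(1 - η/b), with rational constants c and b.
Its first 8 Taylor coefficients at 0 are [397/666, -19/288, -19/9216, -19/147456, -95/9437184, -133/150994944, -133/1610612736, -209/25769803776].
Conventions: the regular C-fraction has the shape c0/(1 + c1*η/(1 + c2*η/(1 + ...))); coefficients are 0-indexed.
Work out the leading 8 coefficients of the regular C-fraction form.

The regular C-fraction coefficients are [397/666, 703/6352, -1803/12704, -397/57696, -3209/57696, -1803/102688, -4615/102688, -3209/147680].

Taylor coefficients (read off): a_0 = 397/666, a_1 = -19/288, a_2 = -19/9216, a_3 = -19/147456, a_4 = -95/9437184, a_5 = -133/150994944, a_6 = -133/1610612736, a_7 = -209/25769803776.
c0 = a_0 = 397/666. Peel one level at a time: if S = 1 + c*η/S' with S'(0) = 1, then c is the η-coefficient of S and S' = c*η/(S - 1).
S_1 = c0/f = 1 + (703/6352)*η + (1267509/80695808)*η^2 + ...; c1 = 703/6352.
S_2 = c1*η/(S_1 - 1) = 1 + (-1803/12704)*η + (-1/1024)*η^2 + ...; c2 = -1803/12704.
S_3 = c2*η/(S_2 - 1) = 1 + (-397/57696)*η + (-1273973/3328828416)*η^2 + ...; c3 = -397/57696.
S_4 = c3*η/(S_3 - 1) = 1 + (-3209/57696)*η + (-1/1024)*η^2 + ...; c4 = -3209/57696.
S_5 = c4*η/(S_4 - 1) = 1 + (-1803/102688)*η + (-8320845/10544825344)*η^2 + ...; c5 = -1803/102688.
S_6 = c5*η/(S_5 - 1) = 1 + (-4615/102688)*η + (-1/1024)*η^2 + ...; c6 = -4615/102688.
S_7 = c6*η/(S_6 - 1) = 1 + (-3209/147680)*η + ...; c7 = -3209/147680.


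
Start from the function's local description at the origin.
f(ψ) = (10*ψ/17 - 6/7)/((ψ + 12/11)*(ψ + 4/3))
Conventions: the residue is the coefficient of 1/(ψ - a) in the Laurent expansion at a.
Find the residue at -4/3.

At the order-1 pole -4/3 set g(ψ) = (ψ - (-4/3))*f(ψ) = (10*ψ/17 - 6/7)/(ψ + 12/11).
Simple pole: residue = g(a) at a = -4/3, which is 3223/476.

The residue is 3223/476.


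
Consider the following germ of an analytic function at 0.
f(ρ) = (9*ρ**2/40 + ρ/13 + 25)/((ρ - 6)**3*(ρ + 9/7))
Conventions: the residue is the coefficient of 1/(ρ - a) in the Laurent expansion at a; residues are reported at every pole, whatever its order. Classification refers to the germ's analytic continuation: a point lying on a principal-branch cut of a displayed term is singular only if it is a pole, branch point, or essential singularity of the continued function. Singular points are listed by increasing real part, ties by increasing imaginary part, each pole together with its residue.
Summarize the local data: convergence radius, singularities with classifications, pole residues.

Radius of convergence at 0: 9/7.
At -9/7: a pole of order 1; residue -4507699/68978520.
At 6: a pole of order 3; residue 4507699/68978520.

Denominator factor (ρ + 9/7): pole of order 1 at -9/7, modulus 9/7.
Denominator factor (ρ - 6)^3: pole of order 3 at 6, modulus 6.
The radius of convergence is the smallest modulus among the singular points: 9/7.
At the order-1 pole -9/7 set g(ρ) = (ρ - (-9/7))*f(ρ) = (9*ρ**2/40 + ρ/13 + 25)/(ρ - 6)**3.
Simple pole: residue = g(a) at a = -9/7, which is -4507699/68978520.
At the order-3 pole 6 set g(ρ) = (ρ - (6))^3*f(ρ) = (9*ρ**2/40 + ρ/13 + 25)/(ρ + 9/7).
Order-3 pole: residue = g''(a)/2; g''(6) = 4507699/34489260, so the residue is 4507699/68978520.
List the singular points by increasing real part (a conjugate pair: the negative imaginary part first).


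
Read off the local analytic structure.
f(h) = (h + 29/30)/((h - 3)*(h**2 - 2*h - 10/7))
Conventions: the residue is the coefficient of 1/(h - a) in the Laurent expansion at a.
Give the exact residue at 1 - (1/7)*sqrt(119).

The residue is -833/660 + (334/2805)*sqrt(119).

The factor h**2 - 2*h - 10/7 splits as (h - a)(h - a') with a = 1 - (1/7)*sqrt(119), a' = 1 + (1/7)*sqrt(119). At the order-1 pole a set g(h) = (h - a)*f(h) = [(h + 29/30)/(h - 3)] / (h - a').
Simple pole: residue = g(a) at a = 1 - (1/7)*sqrt(119), which is -833/660 + (334/2805)*sqrt(119).


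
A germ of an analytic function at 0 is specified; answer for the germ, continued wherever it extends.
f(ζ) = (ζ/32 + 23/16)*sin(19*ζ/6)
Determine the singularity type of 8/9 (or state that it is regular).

There is no denominator, hence no pole anywhere.
The factor sin(19*ζ/6) is entire.
So the germ continues analytically to 8/9.

The point is a regular point.


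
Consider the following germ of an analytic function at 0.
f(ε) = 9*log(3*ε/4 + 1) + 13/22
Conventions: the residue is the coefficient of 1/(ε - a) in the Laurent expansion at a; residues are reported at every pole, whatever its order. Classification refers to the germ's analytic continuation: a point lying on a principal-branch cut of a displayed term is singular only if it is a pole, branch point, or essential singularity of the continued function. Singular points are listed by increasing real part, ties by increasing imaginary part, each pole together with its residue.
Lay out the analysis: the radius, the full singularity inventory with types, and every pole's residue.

Radius of convergence at 0: 4/3.
At -4/3: a logarithmic branch point.

Branch term (9)*log(1 - ε/(-4/3)): its argument vanishes at ε = -4/3, a logarithmic branch point, modulus 4/3.
The radius of convergence is the smallest modulus among the singular points: 4/3.


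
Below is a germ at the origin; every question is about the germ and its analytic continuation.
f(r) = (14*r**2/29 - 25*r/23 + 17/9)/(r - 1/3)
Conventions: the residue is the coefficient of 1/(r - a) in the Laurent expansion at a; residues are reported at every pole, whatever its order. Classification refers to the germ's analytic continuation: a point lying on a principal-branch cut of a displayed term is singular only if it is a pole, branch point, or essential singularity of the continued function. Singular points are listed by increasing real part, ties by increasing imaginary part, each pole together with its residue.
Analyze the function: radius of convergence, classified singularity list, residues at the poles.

Denominator factor (r - 1/3): pole of order 1 at 1/3, modulus 1/3.
The radius of convergence is the smallest modulus among the singular points: 1/3.
At the order-1 pole 1/3 set g(r) = (r - (1/3))*f(r) = 14*r**2/29 - 25*r/23 + 17/9.
Simple pole: residue = g(a) at a = 1/3, which is 1054/667.

Radius of convergence at 0: 1/3.
At 1/3: a pole of order 1; residue 1054/667.


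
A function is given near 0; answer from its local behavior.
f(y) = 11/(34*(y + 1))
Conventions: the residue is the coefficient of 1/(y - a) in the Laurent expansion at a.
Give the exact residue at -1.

The residue is 11/34.

At the order-1 pole -1 set g(y) = (y - (-1))*f(y) = 11/34.
Simple pole: residue = g(a) at a = -1, which is 11/34.


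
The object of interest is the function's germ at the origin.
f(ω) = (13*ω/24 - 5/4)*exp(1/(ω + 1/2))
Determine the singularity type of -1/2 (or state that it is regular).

The exponent 1/(ω - (-1/2)) has a pole at -1/2, so exp(1/(ω - (-1/2))) takes every nonzero value near it: an essential singularity (not a pole of any order).

The point is an essential singularity.


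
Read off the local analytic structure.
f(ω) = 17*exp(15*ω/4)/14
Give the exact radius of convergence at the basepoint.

The factor exp(15*ω/4) is entire and contributes no finite singular point.
The polynomial part has no poles.
No finite singular points: the Taylor series at 0 converges everywhere.

The radius of convergence is infinite.


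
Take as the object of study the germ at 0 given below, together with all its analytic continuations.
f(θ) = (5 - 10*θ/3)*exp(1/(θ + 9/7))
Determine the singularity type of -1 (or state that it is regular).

There is no denominator, hence no pole anywhere.
The essential point of exp(1/(θ - (-9/7))) is -9/7, not -1.
So the germ continues analytically to -1.

The point is a regular point.


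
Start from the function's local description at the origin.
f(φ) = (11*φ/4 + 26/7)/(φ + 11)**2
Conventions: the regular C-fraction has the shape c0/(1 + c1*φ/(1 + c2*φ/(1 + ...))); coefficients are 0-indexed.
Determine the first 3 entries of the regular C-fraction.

The regular C-fraction coefficients are [26/847, -639/1144, 552049/731016].

Taylor coefficients (expand at 0): a_0 = 26/847, a_1 = 639/37268, a_2 = -691/204974.
c0 = a_0 = 26/847. Peel one level at a time: if S = 1 + c*φ/S' with S'(0) = 1, then c is the φ-coefficient of S and S' = c*φ/(S - 1).
S_1 = c0/f = 1 + (-639/1144)*φ + (552049/1308736)*φ^2 + ...; c1 = -639/1144.
S_2 = c1*φ/(S_1 - 1) = 1 + (552049/731016)*φ + ...; c2 = 552049/731016.
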